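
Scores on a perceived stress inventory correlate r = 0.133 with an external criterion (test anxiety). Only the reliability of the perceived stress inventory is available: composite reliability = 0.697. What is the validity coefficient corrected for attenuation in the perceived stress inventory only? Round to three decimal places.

Single correction: r_c = r_obs / √r_xx = 0.133 / √0.697 = 0.133 / 0.8349 ≈ 0.159.

0.159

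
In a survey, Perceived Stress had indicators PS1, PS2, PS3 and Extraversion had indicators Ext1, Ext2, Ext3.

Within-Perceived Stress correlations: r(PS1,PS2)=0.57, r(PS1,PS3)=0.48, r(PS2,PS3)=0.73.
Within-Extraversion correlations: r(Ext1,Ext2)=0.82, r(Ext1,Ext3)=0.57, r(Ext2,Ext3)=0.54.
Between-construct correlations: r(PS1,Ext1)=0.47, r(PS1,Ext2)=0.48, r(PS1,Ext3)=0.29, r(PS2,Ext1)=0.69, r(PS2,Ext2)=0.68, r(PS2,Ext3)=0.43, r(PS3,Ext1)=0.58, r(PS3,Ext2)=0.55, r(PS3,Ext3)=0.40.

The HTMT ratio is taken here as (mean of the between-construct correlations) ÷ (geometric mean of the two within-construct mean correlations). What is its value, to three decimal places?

Mean heterotrait r = 4.57/9 = 0.5078.
Mean within-PS = 1.78/3 = 0.5933; mean within-Ext = 1.93/3 = 0.6433.
Geometric mean = √(0.5933 × 0.6433) = 0.6178.
HTMT = 0.5078 / 0.6178 = 0.822.

0.822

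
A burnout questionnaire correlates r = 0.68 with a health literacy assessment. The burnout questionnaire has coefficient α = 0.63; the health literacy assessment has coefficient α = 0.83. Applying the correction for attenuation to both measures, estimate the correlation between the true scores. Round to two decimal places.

r_true = r_obs / √(r_xx · r_yy) = 0.68 / √(0.63 × 0.83) = 0.68 / √0.5229 = 0.68 / 0.7231 ≈ 0.94.

0.94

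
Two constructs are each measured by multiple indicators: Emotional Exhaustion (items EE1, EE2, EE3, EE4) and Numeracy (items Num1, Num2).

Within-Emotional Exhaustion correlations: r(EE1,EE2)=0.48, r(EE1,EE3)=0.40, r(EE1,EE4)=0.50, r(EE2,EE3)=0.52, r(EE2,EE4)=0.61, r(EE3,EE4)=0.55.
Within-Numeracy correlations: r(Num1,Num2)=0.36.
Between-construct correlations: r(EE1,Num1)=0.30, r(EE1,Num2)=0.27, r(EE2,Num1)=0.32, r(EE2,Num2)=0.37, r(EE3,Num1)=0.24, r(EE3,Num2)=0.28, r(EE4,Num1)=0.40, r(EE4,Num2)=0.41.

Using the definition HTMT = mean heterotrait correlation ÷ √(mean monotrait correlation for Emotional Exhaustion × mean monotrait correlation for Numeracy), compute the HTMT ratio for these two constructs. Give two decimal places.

0.76

Mean heterotrait r = 2.59/8 = 0.3238.
Mean within-EE = 3.06/6 = 0.5100; mean within-Num = 0.36/1 = 0.3600.
Geometric mean = √(0.5100 × 0.3600) = 0.4285.
HTMT = 0.3238 / 0.4285 = 0.76.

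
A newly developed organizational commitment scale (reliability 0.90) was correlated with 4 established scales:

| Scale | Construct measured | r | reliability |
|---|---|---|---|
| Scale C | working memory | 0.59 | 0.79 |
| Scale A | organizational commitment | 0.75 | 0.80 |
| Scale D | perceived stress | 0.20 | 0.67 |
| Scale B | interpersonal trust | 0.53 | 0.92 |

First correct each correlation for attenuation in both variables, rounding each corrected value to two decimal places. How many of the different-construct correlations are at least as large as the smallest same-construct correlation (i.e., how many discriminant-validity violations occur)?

Disattenuated r (r / √(r_scale · r_new)):
  Scale C (disc): 0.59 / √(0.79·0.90) = 0.70
  Scale A (conv): 0.75 / √(0.80·0.90) = 0.88
  Scale D (disc): 0.20 / √(0.67·0.90) = 0.26
  Scale B (disc): 0.53 / √(0.92·0.90) = 0.58
Smallest convergent = 0.88. Discriminant values: 0.70, 0.26, 0.58; count ≥ 0.88 → 0.

0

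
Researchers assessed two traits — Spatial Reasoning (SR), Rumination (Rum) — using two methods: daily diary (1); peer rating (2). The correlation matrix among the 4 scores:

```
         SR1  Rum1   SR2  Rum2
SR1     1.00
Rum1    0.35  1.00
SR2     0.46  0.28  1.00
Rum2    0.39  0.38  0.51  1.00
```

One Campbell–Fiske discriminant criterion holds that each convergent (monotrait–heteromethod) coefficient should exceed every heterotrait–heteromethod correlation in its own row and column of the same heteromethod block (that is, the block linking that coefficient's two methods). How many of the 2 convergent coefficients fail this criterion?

Convergent coefficients and their comparison sets:
SR (methods 1·2): 0.46 vs {0.39, 0.28} → pass.
Rum (methods 1·2): 0.38 vs {0.28, 0.39} → fail.
1 of 2 fail.

1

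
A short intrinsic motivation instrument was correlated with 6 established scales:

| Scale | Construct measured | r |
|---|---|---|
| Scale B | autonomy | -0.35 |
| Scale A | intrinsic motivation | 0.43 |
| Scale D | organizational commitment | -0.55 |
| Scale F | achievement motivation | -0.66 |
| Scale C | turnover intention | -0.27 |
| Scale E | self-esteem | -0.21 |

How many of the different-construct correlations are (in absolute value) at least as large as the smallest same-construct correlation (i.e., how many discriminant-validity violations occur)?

2

Convergent (same construct = intrinsic motivation): Scale A.
Smallest convergent = 0.43. Discriminant |r|: 0.35, 0.55, 0.66, 0.27, 0.21; count ≥ 0.43 → 2.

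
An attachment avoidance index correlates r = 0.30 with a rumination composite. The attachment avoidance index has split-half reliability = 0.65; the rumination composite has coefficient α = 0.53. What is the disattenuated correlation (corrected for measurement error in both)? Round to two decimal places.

r_true = r_obs / √(r_xx · r_yy) = 0.30 / √(0.65 × 0.53) = 0.30 / √0.3445 = 0.30 / 0.5869 ≈ 0.51.

0.51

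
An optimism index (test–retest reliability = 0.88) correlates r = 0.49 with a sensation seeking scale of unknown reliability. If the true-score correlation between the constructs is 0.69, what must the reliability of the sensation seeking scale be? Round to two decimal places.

0.57

r_true = r_obs / √(r_xx · r_yy) ⇒ 0.69 = 0.49 / √(0.88 · r_yy).
√(0.88 · r_yy) = 0.49 / 0.69 = 0.7101; 0.88 · r_yy = 0.5042; r_yy = 0.5042 / 0.88 ≈ 0.57.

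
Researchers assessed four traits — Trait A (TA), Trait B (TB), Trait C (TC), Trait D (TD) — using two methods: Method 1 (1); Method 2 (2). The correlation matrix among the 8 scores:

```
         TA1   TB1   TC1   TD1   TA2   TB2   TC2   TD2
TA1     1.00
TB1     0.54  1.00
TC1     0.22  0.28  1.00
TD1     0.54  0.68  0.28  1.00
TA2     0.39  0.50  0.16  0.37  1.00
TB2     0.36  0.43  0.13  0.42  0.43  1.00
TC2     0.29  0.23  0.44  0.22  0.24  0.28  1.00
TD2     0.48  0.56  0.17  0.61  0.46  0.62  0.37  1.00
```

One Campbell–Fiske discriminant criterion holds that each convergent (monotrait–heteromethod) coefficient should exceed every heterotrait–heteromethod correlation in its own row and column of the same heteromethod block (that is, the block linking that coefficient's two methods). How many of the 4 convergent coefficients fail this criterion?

Convergent coefficients and their comparison sets:
TA (methods 1·2): 0.39 vs {0.36, 0.50, 0.29, 0.16, 0.48, 0.37} → fail.
TB (methods 1·2): 0.43 vs {0.50, 0.36, 0.23, 0.13, 0.56, 0.42} → fail.
TC (methods 1·2): 0.44 vs {0.16, 0.29, 0.13, 0.23, 0.17, 0.22} → pass.
TD (methods 1·2): 0.61 vs {0.37, 0.48, 0.42, 0.56, 0.22, 0.17} → pass.
2 of 4 fail.

2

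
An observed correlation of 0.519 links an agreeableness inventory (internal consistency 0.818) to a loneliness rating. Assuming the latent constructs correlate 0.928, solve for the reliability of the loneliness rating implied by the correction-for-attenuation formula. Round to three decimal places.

r_true = r_obs / √(r_xx · r_yy) ⇒ 0.928 = 0.519 / √(0.818 · r_yy).
√(0.818 · r_yy) = 0.519 / 0.928 = 0.5593; 0.818 · r_yy = 0.3128; r_yy = 0.3128 / 0.818 ≈ 0.382.

0.382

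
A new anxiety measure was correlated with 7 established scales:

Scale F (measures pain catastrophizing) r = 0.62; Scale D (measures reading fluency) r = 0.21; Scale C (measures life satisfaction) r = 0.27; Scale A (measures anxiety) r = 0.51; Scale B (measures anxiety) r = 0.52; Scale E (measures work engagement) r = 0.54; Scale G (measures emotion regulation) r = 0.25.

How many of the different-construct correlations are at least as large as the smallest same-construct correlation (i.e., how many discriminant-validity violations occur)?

Convergent (same construct = anxiety): Scale A, Scale B.
Smallest convergent = 0.51. Discriminant values: 0.62, 0.21, 0.27, 0.54, 0.25; count ≥ 0.51 → 2.

2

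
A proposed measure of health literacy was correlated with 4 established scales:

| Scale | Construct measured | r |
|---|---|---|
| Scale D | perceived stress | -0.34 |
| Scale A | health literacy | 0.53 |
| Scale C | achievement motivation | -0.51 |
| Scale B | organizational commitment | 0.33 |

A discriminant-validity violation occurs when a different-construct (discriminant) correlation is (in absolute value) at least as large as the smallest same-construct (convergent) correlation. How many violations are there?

Convergent (same construct = health literacy): Scale A.
Smallest convergent = 0.53. Discriminant |r|: 0.34, 0.51, 0.33; count ≥ 0.53 → 0.

0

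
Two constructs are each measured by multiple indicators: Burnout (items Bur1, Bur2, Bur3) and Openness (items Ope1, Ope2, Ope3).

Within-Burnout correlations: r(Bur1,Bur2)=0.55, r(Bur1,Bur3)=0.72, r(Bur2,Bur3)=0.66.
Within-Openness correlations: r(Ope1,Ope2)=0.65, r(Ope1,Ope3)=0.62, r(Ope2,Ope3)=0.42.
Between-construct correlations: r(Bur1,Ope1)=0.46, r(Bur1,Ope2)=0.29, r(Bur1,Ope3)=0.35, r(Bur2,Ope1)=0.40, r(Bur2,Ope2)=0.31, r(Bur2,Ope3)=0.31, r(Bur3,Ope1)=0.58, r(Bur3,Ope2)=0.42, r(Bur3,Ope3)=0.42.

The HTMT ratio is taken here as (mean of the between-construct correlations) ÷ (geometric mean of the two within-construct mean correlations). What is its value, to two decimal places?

0.65

Between-construct mean = 3.54/9 = 0.3933.
Mean within-Bur = 1.93/3 = 0.6433; mean within-Ope = 1.69/3 = 0.5633.
Geometric mean = √(0.6433 × 0.5633) = 0.6020.
HTMT = 0.3933 / 0.6020 = 0.65.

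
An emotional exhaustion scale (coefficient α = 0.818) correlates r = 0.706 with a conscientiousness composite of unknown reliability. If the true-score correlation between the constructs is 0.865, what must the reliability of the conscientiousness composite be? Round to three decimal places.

0.814

r_true = r_obs / √(r_xx · r_yy) ⇒ 0.865 = 0.706 / √(0.818 · r_yy).
√(0.818 · r_yy) = 0.706 / 0.865 = 0.8162; 0.818 · r_yy = 0.6662; r_yy = 0.6662 / 0.818 ≈ 0.814.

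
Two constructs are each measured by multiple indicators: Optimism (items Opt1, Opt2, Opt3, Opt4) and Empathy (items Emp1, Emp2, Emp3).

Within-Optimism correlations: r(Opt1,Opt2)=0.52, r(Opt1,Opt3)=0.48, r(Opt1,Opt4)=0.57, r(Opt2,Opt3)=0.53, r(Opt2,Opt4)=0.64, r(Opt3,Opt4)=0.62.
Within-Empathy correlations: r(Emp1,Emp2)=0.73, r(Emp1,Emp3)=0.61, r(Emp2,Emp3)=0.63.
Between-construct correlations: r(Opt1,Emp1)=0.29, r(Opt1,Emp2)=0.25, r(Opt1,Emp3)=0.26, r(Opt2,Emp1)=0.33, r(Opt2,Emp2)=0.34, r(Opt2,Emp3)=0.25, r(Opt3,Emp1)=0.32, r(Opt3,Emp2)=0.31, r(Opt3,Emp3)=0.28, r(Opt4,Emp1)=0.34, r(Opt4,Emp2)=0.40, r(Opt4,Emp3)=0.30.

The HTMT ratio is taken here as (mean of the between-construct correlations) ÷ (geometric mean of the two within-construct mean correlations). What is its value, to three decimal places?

0.504

Between-construct mean = 3.67/12 = 0.3058.
Mean within-Opt = 3.36/6 = 0.5600; mean within-Emp = 1.97/3 = 0.6567.
Geometric mean = √(0.5600 × 0.6567) = 0.6064.
HTMT = 0.3058 / 0.6064 = 0.504.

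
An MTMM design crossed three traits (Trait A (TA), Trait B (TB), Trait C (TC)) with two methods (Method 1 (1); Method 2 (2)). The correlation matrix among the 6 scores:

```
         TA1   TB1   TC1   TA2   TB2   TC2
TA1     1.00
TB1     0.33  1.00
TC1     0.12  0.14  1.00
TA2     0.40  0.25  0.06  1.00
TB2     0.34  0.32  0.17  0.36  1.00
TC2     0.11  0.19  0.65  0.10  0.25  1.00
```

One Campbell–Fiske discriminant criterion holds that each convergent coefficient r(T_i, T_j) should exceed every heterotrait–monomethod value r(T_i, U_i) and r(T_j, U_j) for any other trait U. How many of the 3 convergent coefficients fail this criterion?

1

Each convergent coefficient versus the relevant comparison correlations:
TA (methods 1·2): 0.40 vs {0.33, 0.36, 0.12, 0.10} → pass.
TB (methods 1·2): 0.32 vs {0.33, 0.36, 0.14, 0.25} → fail.
TC (methods 1·2): 0.65 vs {0.12, 0.10, 0.14, 0.25} → pass.
1 of 3 fail.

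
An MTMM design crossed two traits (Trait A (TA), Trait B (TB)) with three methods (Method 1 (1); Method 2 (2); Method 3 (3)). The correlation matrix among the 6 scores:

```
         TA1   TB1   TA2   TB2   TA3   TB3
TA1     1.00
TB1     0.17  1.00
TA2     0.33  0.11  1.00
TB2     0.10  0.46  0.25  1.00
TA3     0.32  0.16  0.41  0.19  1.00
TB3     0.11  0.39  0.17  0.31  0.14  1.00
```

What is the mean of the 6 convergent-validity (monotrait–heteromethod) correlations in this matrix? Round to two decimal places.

Convergent values: 0.33, 0.32, 0.41, 0.46, 0.39, 0.31; mean = 2.22/6 = 0.37.

0.37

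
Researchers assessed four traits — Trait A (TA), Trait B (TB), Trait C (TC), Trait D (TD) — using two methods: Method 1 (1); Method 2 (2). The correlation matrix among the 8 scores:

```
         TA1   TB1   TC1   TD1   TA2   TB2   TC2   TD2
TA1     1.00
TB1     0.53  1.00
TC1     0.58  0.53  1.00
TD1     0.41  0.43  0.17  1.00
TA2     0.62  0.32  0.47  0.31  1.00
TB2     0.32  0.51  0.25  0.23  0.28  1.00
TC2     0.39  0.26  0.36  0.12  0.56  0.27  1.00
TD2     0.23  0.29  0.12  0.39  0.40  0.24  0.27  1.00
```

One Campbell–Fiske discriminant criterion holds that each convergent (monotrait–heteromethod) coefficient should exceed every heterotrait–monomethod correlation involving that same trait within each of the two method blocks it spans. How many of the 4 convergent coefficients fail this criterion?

3

Checking each validity diagonal entry against its comparison values:
TA (methods 1·2): 0.62 vs {0.53, 0.28, 0.58, 0.56, 0.41, 0.40} → pass.
TB (methods 1·2): 0.51 vs {0.53, 0.28, 0.53, 0.27, 0.43, 0.24} → fail.
TC (methods 1·2): 0.36 vs {0.58, 0.56, 0.53, 0.27, 0.17, 0.27} → fail.
TD (methods 1·2): 0.39 vs {0.41, 0.40, 0.43, 0.24, 0.17, 0.27} → fail.
3 of 4 fail.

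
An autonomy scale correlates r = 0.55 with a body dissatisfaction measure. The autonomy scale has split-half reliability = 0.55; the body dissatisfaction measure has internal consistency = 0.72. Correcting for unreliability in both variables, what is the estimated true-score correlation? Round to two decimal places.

0.87

r_true = r_obs / √(r_xx · r_yy) = 0.55 / √(0.55 × 0.72) = 0.55 / √0.3960 = 0.55 / 0.6293 ≈ 0.87.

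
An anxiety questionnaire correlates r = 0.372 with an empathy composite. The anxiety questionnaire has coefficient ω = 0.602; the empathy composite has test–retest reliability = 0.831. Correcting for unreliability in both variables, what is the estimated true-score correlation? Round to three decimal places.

r_true = r_obs / √(r_xx · r_yy) = 0.372 / √(0.602 × 0.831) = 0.372 / √0.500262 = 0.372 / 0.7073 ≈ 0.526.

0.526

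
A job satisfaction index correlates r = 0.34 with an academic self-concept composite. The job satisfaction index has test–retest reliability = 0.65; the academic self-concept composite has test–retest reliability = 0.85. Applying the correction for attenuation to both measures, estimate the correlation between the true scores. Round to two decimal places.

0.46

r_true = r_obs / √(r_xx · r_yy) = 0.34 / √(0.65 × 0.85) = 0.34 / √0.5525 = 0.34 / 0.7433 ≈ 0.46.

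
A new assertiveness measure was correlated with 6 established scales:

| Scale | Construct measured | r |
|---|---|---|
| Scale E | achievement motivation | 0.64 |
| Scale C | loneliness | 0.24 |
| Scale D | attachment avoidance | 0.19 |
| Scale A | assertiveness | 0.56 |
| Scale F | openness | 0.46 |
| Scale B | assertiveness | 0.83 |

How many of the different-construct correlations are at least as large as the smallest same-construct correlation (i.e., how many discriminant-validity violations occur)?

1

Convergent (same construct = assertiveness): Scale A, Scale B.
Smallest convergent = 0.56. Discriminant values: 0.64, 0.24, 0.19, 0.46; count ≥ 0.56 → 1.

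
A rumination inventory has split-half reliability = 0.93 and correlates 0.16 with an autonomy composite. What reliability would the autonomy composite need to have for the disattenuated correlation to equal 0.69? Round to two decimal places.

0.06

r_true = r_obs / √(r_xx · r_yy) ⇒ 0.69 = 0.16 / √(0.93 · r_yy).
√(0.93 · r_yy) = 0.16 / 0.69 = 0.2319; 0.93 · r_yy = 0.0538; r_yy = 0.0538 / 0.93 ≈ 0.06.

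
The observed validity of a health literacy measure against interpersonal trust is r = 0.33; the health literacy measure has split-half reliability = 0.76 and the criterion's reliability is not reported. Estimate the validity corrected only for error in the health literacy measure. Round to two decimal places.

Single correction: r_c = r_obs / √r_xx = 0.33 / √0.76 = 0.33 / 0.8718 ≈ 0.38.

0.38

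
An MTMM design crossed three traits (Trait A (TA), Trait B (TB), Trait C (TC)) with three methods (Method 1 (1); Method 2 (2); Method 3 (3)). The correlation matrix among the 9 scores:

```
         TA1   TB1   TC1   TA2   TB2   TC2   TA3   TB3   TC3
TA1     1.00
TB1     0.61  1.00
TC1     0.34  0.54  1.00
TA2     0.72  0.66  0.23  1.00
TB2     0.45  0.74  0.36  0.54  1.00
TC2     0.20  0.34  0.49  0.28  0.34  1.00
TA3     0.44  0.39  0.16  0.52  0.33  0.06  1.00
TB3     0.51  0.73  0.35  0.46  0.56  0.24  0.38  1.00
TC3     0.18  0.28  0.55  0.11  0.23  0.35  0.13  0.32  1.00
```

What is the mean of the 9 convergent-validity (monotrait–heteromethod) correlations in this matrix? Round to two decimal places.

Convergent values: 0.72, 0.44, 0.52, 0.74, 0.73, 0.56, 0.49, 0.55, 0.35; mean = 5.10/9 = 0.57.

0.57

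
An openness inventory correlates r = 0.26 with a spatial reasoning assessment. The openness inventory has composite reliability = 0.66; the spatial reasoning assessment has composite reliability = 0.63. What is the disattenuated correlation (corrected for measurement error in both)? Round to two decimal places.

r_true = r_obs / √(r_xx · r_yy) = 0.26 / √(0.66 × 0.63) = 0.26 / √0.4158 = 0.26 / 0.6448 ≈ 0.40.

0.40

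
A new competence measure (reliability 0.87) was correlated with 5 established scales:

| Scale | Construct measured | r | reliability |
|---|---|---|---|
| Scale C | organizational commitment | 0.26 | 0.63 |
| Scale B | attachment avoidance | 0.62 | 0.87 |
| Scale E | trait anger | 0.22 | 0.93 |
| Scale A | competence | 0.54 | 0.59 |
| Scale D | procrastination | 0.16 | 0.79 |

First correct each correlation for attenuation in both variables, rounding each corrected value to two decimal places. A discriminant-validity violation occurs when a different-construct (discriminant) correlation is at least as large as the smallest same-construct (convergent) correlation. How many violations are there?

Disattenuated r (r / √(r_scale · r_new)):
  Scale C (disc): 0.26 / √(0.63·0.87) = 0.35
  Scale B (disc): 0.62 / √(0.87·0.87) = 0.71
  Scale E (disc): 0.22 / √(0.93·0.87) = 0.24
  Scale A (conv): 0.54 / √(0.59·0.87) = 0.75
  Scale D (disc): 0.16 / √(0.79·0.87) = 0.19
Smallest convergent = 0.75. Discriminant values: 0.35, 0.71, 0.24, 0.19; count ≥ 0.75 → 0.

0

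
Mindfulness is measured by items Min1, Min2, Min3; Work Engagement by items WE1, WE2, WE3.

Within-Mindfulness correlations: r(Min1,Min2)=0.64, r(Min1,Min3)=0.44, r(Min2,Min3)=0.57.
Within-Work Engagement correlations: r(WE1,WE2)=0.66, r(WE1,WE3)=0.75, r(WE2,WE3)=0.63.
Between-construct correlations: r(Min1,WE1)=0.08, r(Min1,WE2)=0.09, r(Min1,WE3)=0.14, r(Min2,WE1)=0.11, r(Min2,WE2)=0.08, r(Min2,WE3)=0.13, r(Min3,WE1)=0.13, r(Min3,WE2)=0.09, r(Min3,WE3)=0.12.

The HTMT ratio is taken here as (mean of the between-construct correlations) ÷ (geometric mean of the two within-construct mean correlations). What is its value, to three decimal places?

0.176

Mean between = 0.97/9 = 0.1078.
Mean within-Min = 1.65/3 = 0.5500; mean within-WE = 2.04/3 = 0.6800.
Geometric mean = √(0.5500 × 0.6800) = 0.6116.
HTMT = 0.1078 / 0.6116 = 0.176.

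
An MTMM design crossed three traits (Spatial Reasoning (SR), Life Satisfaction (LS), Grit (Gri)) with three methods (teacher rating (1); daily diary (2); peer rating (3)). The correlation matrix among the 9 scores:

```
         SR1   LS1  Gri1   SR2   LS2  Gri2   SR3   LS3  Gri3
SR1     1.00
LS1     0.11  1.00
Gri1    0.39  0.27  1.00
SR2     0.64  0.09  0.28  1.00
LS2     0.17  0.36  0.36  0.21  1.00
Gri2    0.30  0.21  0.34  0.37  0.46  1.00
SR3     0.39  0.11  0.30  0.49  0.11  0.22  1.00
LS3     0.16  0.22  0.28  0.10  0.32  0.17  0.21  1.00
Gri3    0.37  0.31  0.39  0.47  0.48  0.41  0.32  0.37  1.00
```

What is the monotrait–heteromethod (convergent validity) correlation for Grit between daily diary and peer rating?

Same trait (Gri), different methods: r(Gri2, Gri3) = 0.41.

0.41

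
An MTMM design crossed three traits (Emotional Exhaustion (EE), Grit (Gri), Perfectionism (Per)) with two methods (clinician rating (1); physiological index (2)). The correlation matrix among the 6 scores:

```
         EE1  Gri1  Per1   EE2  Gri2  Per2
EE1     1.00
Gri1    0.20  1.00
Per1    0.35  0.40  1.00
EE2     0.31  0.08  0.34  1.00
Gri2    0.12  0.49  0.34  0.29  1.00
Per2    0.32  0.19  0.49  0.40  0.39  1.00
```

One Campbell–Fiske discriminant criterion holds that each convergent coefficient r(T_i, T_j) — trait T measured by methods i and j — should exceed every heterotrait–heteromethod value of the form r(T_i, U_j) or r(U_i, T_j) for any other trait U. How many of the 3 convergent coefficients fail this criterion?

1

Each convergent coefficient versus the relevant comparison correlations:
EE (methods 1·2): 0.31 vs {0.12, 0.08, 0.32, 0.34} → fail.
Gri (methods 1·2): 0.49 vs {0.08, 0.12, 0.19, 0.34} → pass.
Per (methods 1·2): 0.49 vs {0.34, 0.32, 0.34, 0.19} → pass.
1 of 3 fail.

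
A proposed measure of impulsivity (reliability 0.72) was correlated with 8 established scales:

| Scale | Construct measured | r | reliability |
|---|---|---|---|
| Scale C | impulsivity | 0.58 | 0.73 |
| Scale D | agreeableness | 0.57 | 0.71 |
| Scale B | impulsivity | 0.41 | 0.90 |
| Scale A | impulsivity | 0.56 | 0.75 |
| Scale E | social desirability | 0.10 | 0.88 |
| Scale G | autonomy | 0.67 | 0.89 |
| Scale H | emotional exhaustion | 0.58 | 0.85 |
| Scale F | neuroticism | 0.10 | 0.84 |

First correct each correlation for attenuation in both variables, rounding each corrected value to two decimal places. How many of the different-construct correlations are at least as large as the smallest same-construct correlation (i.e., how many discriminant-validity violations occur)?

3

Disattenuated r (r / √(r_scale · r_new)):
  Scale C (conv): 0.58 / √(0.73·0.72) = 0.80
  Scale D (disc): 0.57 / √(0.71·0.72) = 0.80
  Scale B (conv): 0.41 / √(0.90·0.72) = 0.51
  Scale A (conv): 0.56 / √(0.75·0.72) = 0.76
  Scale E (disc): 0.10 / √(0.88·0.72) = 0.13
  Scale G (disc): 0.67 / √(0.89·0.72) = 0.84
  Scale H (disc): 0.58 / √(0.85·0.72) = 0.74
  Scale F (disc): 0.10 / √(0.84·0.72) = 0.13
Smallest convergent = 0.51. Discriminant values: 0.80, 0.13, 0.84, 0.74, 0.13; count ≥ 0.51 → 3.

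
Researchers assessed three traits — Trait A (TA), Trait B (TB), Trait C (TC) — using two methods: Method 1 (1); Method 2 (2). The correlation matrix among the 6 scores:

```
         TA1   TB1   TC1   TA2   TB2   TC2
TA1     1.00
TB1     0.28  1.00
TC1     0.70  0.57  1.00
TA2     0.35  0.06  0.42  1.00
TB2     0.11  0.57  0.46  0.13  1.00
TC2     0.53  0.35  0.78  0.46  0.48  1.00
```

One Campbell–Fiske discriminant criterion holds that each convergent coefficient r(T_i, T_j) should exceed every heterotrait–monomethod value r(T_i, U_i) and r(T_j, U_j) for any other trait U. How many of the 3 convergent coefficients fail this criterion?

2

Convergent coefficients and their comparison sets:
TA (methods 1·2): 0.35 vs {0.28, 0.13, 0.70, 0.46} → fail.
TB (methods 1·2): 0.57 vs {0.28, 0.13, 0.57, 0.48} → fail.
TC (methods 1·2): 0.78 vs {0.70, 0.46, 0.57, 0.48} → pass.
2 of 3 fail.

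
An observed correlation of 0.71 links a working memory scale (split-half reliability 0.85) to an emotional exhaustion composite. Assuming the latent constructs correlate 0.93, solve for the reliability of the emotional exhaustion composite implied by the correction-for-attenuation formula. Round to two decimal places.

r_true = r_obs / √(r_xx · r_yy) ⇒ 0.93 = 0.71 / √(0.85 · r_yy).
√(0.85 · r_yy) = 0.71 / 0.93 = 0.7634; 0.85 · r_yy = 0.5828; r_yy = 0.5828 / 0.85 ≈ 0.69.

0.69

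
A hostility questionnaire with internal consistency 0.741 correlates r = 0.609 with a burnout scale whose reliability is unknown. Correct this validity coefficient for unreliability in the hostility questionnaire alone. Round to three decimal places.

Single correction: r_c = r_obs / √r_xx = 0.609 / √0.741 = 0.609 / 0.8608 ≈ 0.707.

0.707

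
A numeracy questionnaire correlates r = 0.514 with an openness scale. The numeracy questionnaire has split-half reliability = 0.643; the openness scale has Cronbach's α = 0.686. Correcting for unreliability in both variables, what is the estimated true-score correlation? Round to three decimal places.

0.774

r_true = r_obs / √(r_xx · r_yy) = 0.514 / √(0.643 × 0.686) = 0.514 / √0.441098 = 0.514 / 0.6642 ≈ 0.774.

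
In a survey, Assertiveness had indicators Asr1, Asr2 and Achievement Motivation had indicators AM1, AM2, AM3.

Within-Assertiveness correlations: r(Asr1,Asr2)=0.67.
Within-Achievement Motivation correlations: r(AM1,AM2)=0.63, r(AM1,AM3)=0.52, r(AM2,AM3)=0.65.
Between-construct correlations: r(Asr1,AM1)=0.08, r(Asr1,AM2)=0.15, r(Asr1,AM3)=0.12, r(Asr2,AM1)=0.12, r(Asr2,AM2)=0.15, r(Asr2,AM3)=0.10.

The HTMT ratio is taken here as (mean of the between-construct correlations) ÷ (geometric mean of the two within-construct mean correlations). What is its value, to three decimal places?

Between-construct mean = 0.72/6 = 0.1200.
Mean within-Asr = 0.67/1 = 0.6700; mean within-AM = 1.80/3 = 0.6000.
Geometric mean = √(0.6700 × 0.6000) = 0.6340.
HTMT = 0.1200 / 0.6340 = 0.189.

0.189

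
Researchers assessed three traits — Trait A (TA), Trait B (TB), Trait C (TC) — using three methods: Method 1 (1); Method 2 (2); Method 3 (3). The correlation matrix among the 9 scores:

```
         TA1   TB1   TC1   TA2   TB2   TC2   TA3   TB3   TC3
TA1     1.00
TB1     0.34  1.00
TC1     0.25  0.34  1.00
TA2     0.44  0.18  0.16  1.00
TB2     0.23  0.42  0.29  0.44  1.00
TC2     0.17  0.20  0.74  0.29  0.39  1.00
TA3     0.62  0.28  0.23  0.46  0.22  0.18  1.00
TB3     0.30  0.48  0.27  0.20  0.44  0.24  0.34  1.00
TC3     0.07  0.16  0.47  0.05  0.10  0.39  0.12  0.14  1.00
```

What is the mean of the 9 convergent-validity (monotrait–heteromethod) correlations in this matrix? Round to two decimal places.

Convergent values: 0.44, 0.62, 0.46, 0.42, 0.48, 0.44, 0.74, 0.47, 0.39; mean = 4.46/9 = 0.50.

0.50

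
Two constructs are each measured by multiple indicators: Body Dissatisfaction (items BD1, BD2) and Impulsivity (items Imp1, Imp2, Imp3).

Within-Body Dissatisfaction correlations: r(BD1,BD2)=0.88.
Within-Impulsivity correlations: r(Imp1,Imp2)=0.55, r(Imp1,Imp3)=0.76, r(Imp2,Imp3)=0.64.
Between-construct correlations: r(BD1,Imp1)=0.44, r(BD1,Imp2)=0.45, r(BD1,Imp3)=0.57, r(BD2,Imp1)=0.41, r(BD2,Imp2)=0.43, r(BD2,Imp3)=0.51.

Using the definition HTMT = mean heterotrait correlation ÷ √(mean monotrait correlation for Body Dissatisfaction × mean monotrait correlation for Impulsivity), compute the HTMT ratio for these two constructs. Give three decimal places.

Mean between = 2.81/6 = 0.4683.
Mean within-BD = 0.88/1 = 0.8800; mean within-Imp = 1.95/3 = 0.6500.
Geometric mean = √(0.8800 × 0.6500) = 0.7563.
HTMT = 0.4683 / 0.7563 = 0.619.

0.619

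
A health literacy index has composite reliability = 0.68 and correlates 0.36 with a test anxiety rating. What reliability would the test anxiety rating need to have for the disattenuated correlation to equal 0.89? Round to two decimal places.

r_true = r_obs / √(r_xx · r_yy) ⇒ 0.89 = 0.36 / √(0.68 · r_yy).
√(0.68 · r_yy) = 0.36 / 0.89 = 0.4045; 0.68 · r_yy = 0.1636; r_yy = 0.1636 / 0.68 ≈ 0.24.

0.24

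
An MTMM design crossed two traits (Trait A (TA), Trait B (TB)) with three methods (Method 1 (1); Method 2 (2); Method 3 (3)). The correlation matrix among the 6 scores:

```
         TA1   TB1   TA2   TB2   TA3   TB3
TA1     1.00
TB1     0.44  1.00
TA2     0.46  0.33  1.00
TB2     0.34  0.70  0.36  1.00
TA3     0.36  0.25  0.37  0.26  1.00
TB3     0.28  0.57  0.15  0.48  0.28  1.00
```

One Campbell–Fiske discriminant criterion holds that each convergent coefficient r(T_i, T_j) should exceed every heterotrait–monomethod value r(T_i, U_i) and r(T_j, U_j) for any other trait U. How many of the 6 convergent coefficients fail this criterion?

Convergent coefficients and their comparison sets:
TA (methods 1·2): 0.46 vs {0.44, 0.36} → pass.
TA (methods 1·3): 0.36 vs {0.44, 0.28} → fail.
TA (methods 2·3): 0.37 vs {0.36, 0.28} → pass.
TB (methods 1·2): 0.70 vs {0.44, 0.36} → pass.
TB (methods 1·3): 0.57 vs {0.44, 0.28} → pass.
TB (methods 2·3): 0.48 vs {0.36, 0.28} → pass.
1 of 6 fail.

1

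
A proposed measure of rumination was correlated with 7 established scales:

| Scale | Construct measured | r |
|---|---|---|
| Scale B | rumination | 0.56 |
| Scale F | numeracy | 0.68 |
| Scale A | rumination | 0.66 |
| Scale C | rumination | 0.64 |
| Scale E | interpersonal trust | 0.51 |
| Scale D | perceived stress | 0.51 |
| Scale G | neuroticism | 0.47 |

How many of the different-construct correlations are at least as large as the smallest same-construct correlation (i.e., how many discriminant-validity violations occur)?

1

Convergent (same construct = rumination): Scale B, Scale A, Scale C.
Smallest convergent = 0.56. Discriminant values: 0.68, 0.51, 0.51, 0.47; count ≥ 0.56 → 1.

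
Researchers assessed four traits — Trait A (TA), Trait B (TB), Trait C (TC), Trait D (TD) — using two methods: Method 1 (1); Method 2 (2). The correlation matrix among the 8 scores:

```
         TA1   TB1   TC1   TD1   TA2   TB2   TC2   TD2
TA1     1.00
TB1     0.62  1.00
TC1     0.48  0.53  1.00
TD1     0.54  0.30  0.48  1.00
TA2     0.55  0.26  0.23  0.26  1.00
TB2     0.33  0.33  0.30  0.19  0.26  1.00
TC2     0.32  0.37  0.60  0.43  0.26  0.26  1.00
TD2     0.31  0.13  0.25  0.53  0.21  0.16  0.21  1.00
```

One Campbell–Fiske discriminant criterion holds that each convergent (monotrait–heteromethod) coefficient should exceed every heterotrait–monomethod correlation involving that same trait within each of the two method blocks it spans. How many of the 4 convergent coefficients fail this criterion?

3

Convergent coefficients and their comparison sets:
TA (methods 1·2): 0.55 vs {0.62, 0.26, 0.48, 0.26, 0.54, 0.21} → fail.
TB (methods 1·2): 0.33 vs {0.62, 0.26, 0.53, 0.26, 0.30, 0.16} → fail.
TC (methods 1·2): 0.60 vs {0.48, 0.26, 0.53, 0.26, 0.48, 0.21} → pass.
TD (methods 1·2): 0.53 vs {0.54, 0.21, 0.30, 0.16, 0.48, 0.21} → fail.
3 of 4 fail.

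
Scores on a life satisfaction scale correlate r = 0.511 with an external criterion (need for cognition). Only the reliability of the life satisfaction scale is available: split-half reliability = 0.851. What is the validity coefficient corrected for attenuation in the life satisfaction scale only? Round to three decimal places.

Single correction: r_c = r_obs / √r_xx = 0.511 / √0.851 = 0.511 / 0.9225 ≈ 0.554.

0.554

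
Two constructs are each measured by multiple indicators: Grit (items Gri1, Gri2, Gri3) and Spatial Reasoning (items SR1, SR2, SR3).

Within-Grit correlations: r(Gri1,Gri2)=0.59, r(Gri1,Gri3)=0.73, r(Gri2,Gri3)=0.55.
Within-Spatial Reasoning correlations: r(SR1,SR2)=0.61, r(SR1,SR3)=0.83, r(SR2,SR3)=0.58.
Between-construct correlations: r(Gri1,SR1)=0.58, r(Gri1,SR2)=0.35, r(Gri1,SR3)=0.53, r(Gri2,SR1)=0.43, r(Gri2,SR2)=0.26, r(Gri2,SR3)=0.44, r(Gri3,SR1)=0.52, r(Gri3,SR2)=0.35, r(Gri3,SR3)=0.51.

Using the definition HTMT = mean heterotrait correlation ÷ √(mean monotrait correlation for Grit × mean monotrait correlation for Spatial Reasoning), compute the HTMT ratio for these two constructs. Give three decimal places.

Mean heterotrait r = 3.97/9 = 0.4411.
Mean within-Gri = 1.87/3 = 0.6233; mean within-SR = 2.02/3 = 0.6733.
Geometric mean = √(0.6233 × 0.6733) = 0.6478.
HTMT = 0.4411 / 0.6478 = 0.681.

0.681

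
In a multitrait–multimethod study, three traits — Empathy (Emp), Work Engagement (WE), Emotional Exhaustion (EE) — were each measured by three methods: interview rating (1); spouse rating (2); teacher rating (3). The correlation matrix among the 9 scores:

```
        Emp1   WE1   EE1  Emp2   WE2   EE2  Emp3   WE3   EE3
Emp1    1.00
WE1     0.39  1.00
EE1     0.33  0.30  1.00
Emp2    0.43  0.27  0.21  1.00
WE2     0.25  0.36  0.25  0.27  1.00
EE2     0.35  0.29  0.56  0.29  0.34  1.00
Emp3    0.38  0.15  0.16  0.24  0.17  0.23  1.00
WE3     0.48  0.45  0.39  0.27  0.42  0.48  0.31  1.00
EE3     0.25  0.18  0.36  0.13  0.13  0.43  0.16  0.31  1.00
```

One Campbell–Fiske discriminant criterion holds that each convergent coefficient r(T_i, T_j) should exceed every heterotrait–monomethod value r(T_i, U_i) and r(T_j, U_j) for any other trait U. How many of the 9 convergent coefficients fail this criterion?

Convergent coefficients and their comparison sets:
Emp (methods 1·2): 0.43 vs {0.39, 0.27, 0.33, 0.29} → pass.
Emp (methods 1·3): 0.38 vs {0.39, 0.31, 0.33, 0.16} → fail.
Emp (methods 2·3): 0.24 vs {0.27, 0.31, 0.29, 0.16} → fail.
WE (methods 1·2): 0.36 vs {0.39, 0.27, 0.30, 0.34} → fail.
WE (methods 1·3): 0.45 vs {0.39, 0.31, 0.30, 0.31} → pass.
WE (methods 2·3): 0.42 vs {0.27, 0.31, 0.34, 0.31} → pass.
EE (methods 1·2): 0.56 vs {0.33, 0.29, 0.30, 0.34} → pass.
EE (methods 1·3): 0.36 vs {0.33, 0.16, 0.30, 0.31} → pass.
EE (methods 2·3): 0.43 vs {0.29, 0.16, 0.34, 0.31} → pass.
3 of 9 fail.

3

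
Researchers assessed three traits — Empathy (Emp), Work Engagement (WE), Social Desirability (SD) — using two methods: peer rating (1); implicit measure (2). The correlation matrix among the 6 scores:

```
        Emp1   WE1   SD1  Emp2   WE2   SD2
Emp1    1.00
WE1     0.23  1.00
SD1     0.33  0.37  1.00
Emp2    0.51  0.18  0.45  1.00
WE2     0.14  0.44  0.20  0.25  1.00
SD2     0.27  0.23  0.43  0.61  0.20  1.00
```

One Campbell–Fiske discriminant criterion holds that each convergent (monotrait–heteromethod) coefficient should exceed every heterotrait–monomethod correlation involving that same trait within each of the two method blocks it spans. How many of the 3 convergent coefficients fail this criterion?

Checking each validity diagonal entry against its comparison values:
Emp (methods 1·2): 0.51 vs {0.23, 0.25, 0.33, 0.61} → fail.
WE (methods 1·2): 0.44 vs {0.23, 0.25, 0.37, 0.20} → pass.
SD (methods 1·2): 0.43 vs {0.33, 0.61, 0.37, 0.20} → fail.
2 of 3 fail.

2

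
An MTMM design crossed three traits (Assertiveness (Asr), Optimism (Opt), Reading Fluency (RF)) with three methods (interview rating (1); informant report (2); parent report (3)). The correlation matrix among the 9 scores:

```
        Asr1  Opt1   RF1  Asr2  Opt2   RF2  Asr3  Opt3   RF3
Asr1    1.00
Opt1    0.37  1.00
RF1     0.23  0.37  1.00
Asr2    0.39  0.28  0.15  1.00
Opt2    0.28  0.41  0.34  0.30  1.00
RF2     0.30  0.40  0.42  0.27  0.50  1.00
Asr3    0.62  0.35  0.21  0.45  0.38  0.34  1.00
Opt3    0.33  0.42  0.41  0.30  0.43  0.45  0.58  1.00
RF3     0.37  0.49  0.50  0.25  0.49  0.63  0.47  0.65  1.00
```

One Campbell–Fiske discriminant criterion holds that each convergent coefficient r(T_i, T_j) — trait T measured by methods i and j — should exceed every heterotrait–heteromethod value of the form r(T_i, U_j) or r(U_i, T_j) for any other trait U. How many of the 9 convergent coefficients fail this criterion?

Checking each validity diagonal entry against its comparison values:
Asr (methods 1·2): 0.39 vs {0.28, 0.28, 0.30, 0.15} → pass.
Asr (methods 1·3): 0.62 vs {0.33, 0.35, 0.37, 0.21} → pass.
Asr (methods 2·3): 0.45 vs {0.30, 0.38, 0.25, 0.34} → pass.
Opt (methods 1·2): 0.41 vs {0.28, 0.28, 0.40, 0.34} → pass.
Opt (methods 1·3): 0.42 vs {0.35, 0.33, 0.49, 0.41} → fail.
Opt (methods 2·3): 0.43 vs {0.38, 0.30, 0.49, 0.45} → fail.
RF (methods 1·2): 0.42 vs {0.15, 0.30, 0.34, 0.40} → pass.
RF (methods 1·3): 0.50 vs {0.21, 0.37, 0.41, 0.49} → pass.
RF (methods 2·3): 0.63 vs {0.34, 0.25, 0.45, 0.49} → pass.
2 of 9 fail.

2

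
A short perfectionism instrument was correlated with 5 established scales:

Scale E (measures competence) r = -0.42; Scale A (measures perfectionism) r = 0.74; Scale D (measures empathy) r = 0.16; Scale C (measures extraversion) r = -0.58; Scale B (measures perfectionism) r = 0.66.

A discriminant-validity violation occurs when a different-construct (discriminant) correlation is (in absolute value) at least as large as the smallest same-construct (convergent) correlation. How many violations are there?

0

Convergent (same construct = perfectionism): Scale A, Scale B.
Smallest convergent = 0.66. Discriminant |r|: 0.42, 0.16, 0.58; count ≥ 0.66 → 0.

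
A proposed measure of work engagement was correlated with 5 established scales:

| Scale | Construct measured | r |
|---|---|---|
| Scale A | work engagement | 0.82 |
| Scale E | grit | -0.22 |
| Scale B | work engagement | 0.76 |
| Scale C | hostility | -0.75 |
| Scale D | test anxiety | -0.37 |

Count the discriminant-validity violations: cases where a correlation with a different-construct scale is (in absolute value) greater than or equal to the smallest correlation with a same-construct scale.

Convergent (same construct = work engagement): Scale A, Scale B.
Smallest convergent = 0.76. Discriminant |r|: 0.22, 0.75, 0.37; count ≥ 0.76 → 0.

0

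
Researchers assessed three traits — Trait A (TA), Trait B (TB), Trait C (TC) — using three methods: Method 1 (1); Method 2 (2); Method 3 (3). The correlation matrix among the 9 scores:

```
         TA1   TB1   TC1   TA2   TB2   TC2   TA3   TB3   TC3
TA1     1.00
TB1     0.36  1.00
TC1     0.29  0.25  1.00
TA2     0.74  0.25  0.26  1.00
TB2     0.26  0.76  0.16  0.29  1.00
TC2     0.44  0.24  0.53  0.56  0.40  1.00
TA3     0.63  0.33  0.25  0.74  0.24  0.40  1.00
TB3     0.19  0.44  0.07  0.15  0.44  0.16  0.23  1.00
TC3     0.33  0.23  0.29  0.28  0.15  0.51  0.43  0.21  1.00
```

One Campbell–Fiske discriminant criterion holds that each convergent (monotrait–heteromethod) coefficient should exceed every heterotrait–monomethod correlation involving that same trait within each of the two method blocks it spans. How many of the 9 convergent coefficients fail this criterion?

Checking each validity diagonal entry against its comparison values:
TA (methods 1·2): 0.74 vs {0.36, 0.29, 0.29, 0.56} → pass.
TA (methods 1·3): 0.63 vs {0.36, 0.23, 0.29, 0.43} → pass.
TA (methods 2·3): 0.74 vs {0.29, 0.23, 0.56, 0.43} → pass.
TB (methods 1·2): 0.76 vs {0.36, 0.29, 0.25, 0.40} → pass.
TB (methods 1·3): 0.44 vs {0.36, 0.23, 0.25, 0.21} → pass.
TB (methods 2·3): 0.44 vs {0.29, 0.23, 0.40, 0.21} → pass.
TC (methods 1·2): 0.53 vs {0.29, 0.56, 0.25, 0.40} → fail.
TC (methods 1·3): 0.29 vs {0.29, 0.43, 0.25, 0.21} → fail.
TC (methods 2·3): 0.51 vs {0.56, 0.43, 0.40, 0.21} → fail.
3 of 9 fail.

3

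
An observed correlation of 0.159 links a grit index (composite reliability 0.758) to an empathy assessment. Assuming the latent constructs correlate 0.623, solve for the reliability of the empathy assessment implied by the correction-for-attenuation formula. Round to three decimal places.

r_true = r_obs / √(r_xx · r_yy) ⇒ 0.623 = 0.159 / √(0.758 · r_yy).
√(0.758 · r_yy) = 0.159 / 0.623 = 0.2552; 0.758 · r_yy = 0.0651; r_yy = 0.0651 / 0.758 ≈ 0.086.

0.086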